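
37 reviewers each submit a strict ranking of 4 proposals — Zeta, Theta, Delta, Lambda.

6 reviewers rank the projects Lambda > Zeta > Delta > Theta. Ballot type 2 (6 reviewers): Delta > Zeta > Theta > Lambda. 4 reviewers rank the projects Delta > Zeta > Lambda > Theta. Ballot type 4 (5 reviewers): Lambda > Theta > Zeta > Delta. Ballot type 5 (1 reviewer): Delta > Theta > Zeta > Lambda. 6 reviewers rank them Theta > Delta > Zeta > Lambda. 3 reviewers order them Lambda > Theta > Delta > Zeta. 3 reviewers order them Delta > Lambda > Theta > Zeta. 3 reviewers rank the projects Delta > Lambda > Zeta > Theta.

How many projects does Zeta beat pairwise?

Zeta against each rival (37 reviewers):
Zeta vs Theta: Zeta is ranked higher on 6+6+4+3 = 19 ballots, Theta on 18. Zeta wins 19–18.
Zeta vs Delta: 11 to 26, Delta.
Zeta–Lambda: Lambda 20–17.
Zeta beats Theta; loses to Delta, Lambda — 1 pairwise win.

1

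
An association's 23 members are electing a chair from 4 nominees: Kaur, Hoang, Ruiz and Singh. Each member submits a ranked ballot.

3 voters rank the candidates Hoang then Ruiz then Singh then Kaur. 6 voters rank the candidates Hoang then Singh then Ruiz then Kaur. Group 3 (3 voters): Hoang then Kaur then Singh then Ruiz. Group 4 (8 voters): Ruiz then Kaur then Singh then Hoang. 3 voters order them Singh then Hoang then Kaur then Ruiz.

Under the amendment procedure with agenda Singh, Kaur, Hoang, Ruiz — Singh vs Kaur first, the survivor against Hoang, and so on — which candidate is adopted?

Round 1: Singh vs Kaur — 12–11, Singh advances.
Round 2: Singh vs Hoang — 11–12, Hoang advances.
Round 3: Hoang vs Ruiz — 15–8, Hoang advances.
Hoang survives the agenda.

Hoang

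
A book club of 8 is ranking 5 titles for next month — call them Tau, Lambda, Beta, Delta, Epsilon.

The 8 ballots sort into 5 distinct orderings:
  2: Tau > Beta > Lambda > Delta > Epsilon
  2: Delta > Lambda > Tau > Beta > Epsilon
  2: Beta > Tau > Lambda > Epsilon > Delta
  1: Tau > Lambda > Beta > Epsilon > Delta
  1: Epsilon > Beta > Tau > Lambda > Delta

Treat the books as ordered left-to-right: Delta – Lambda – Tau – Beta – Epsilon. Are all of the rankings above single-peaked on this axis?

yes

Axis positions: Delta=1, Lambda=2, Tau=3, Beta=4, Epsilon=5.
Bloc 1 (peak Tau at position 3): ranking walks positions 3-4-2-1-5, expanding outward from the peak — single-peaked.
Bloc 2 (peak Delta at position 1): ranking walks positions 1-2-3-4-5, expanding outward from the peak — single-peaked.
Bloc 3 (peak Beta at position 4): ranking walks positions 4-3-2-5-1, expanding outward from the peak — single-peaked.
Bloc 4 (peak Tau at position 3): ranking walks positions 3-2-4-5-1, expanding outward from the peak — single-peaked.
Bloc 5 (peak Epsilon at position 5): ranking walks positions 5-4-3-2-1, expanding outward from the peak — single-peaked.
Every ranking is single-peaked on this axis.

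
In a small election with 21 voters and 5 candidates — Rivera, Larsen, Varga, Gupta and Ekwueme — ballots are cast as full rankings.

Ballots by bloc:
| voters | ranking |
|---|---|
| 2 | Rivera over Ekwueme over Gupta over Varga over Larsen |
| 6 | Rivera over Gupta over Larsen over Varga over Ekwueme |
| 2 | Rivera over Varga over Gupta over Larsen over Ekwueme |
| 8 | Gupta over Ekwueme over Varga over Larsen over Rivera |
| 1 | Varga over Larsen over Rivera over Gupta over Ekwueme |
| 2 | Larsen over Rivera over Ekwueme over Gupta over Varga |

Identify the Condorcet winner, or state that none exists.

none

Pairwise majorities:
Rivera vs Larsen: Larsen, 11–10.
Rivera vs Varga: Rivera, 12–9.
Rivera–Gupta: Rivera 13–8.
Rivera vs Ekwueme: Rivera, 13–8.
Larsen–Varga: Varga 13–8.
Larsen vs Gupta: 1+2 = 3 for Larsen, 18 for Gupta — Gupta by 18–3.
Larsen vs Ekwueme: 11 to 10, Larsen.
Varga vs Gupta: Gupta, 18–3.
Varga vs Ekwueme: 9 to 12, Ekwueme.
Gupta vs Ekwueme: Gupta, 17–4.
No candidate is unbeaten: Rivera loses to Larsen; Larsen loses to Varga; Varga loses to Rivera; Gupta loses to Rivera; Ekwueme loses to Rivera. In particular Rivera > Varga > Larsen > Rivera is a majority cycle — no Condorcet winner exists.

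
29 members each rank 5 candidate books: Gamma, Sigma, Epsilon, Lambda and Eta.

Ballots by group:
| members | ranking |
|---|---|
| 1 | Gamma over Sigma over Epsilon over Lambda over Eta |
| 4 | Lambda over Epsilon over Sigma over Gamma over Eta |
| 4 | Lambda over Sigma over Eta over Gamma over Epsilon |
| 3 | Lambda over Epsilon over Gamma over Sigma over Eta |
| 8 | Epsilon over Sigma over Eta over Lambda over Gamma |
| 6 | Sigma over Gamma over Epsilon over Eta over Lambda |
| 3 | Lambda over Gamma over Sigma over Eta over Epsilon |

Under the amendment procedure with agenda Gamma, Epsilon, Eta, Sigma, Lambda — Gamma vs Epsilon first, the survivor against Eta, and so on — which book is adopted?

Round 1: Gamma vs Epsilon — 14–15, Epsilon advances.
Round 2: Epsilon vs Eta — 22–7, Epsilon advances.
Round 3: Epsilon vs Sigma — 15–14, Epsilon advances.
Round 4: Epsilon vs Lambda — 15–14, Epsilon advances.
Epsilon survives the agenda.

Epsilon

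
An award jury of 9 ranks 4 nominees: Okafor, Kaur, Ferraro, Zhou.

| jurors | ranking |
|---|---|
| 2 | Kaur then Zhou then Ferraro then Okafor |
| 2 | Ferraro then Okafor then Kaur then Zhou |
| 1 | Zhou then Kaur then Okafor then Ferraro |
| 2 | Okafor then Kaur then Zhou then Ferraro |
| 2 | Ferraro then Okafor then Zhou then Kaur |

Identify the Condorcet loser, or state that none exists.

Head-to-head results (9 jurors):
Okafor vs Kaur: Okafor, 6–3.
Okafor vs Ferraro: Ferraro wins 6–3.
Okafor vs Zhou: Okafor preferred on 2+2+2 = 6 ballots; Okafor wins 6–3.
Kaur vs Ferraro: Kaur, 5–4.
Kaur vs Zhou: Kaur wins 6–3.
Ferraro vs Zhou: 4 to 5, Zhou.
No nominee is winless: Okafor beats Kaur; Kaur beats Ferraro; Ferraro beats Okafor; Zhou beats Ferraro. There is no Condorcet loser.

none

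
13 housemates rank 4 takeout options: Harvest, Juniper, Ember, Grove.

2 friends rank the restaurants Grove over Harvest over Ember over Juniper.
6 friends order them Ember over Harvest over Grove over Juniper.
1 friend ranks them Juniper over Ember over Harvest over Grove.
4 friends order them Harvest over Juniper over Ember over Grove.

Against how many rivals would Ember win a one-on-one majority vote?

Ember against each rival (13 friends):
Ember vs Harvest: Ember, 7–6.
Ember vs Juniper: Ember wins 8–5.
Ember vs Grove: Ember wins 11–2.
Ember beats Harvest, Juniper, Grove — 3 pairwise wins.

3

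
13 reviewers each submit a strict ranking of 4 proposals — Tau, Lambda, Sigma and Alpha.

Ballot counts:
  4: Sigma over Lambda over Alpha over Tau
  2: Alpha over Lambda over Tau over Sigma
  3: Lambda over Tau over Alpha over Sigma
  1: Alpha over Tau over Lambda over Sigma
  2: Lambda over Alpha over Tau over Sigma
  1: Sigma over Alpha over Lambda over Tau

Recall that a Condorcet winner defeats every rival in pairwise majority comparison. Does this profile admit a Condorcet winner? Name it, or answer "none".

Lambda

Pairwise majorities:
Tau vs Lambda: Lambda, 12–1.
Tau–Sigma: Tau 8–5.
Tau vs Alpha: 3 for Tau, 10 for Alpha — Alpha by 10–3.
Lambda vs Sigma: 2+3+1+2 = 8 for Lambda, 5 for Sigma — Lambda by 8–5.
Lambda vs Alpha: Lambda wins 9–4.
Sigma vs Alpha: Alpha, 8–5.
Only Lambda has no losses; Lambda is the Condorcet winner.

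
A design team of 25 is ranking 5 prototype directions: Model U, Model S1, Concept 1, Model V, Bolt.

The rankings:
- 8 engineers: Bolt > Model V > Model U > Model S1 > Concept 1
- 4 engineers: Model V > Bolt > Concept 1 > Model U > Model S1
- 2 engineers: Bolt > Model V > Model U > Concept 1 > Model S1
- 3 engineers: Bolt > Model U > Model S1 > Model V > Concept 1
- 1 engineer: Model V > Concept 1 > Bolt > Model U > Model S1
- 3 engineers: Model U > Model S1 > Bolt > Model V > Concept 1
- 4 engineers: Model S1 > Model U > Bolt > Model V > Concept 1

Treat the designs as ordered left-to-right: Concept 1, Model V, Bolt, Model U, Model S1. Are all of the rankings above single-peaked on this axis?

Axis positions: Concept 1=1, Model V=2, Bolt=3, Model U=4, Model S1=5.
Faction 1 (peak Bolt at position 3): ranking walks positions 3-2-4-5-1, expanding outward from the peak — single-peaked.
Faction 2 (peak Model V at position 2): ranking walks positions 2-3-1-4-5, expanding outward from the peak — single-peaked.
Faction 3 (peak Bolt at position 3): ranking walks positions 3-2-4-1-5, expanding outward from the peak — single-peaked.
Faction 4 (peak Bolt at position 3): ranking walks positions 3-4-5-2-1, expanding outward from the peak — single-peaked.
Faction 5 (peak Model V at position 2): ranking walks positions 2-1-3-4-5, expanding outward from the peak — single-peaked.
Faction 6 (peak Model U at position 4): ranking walks positions 4-5-3-2-1, expanding outward from the peak — single-peaked.
Faction 7 (peak Model S1 at position 5): ranking walks positions 5-4-3-2-1, expanding outward from the peak — single-peaked.
Every ranking is single-peaked on this axis.

yes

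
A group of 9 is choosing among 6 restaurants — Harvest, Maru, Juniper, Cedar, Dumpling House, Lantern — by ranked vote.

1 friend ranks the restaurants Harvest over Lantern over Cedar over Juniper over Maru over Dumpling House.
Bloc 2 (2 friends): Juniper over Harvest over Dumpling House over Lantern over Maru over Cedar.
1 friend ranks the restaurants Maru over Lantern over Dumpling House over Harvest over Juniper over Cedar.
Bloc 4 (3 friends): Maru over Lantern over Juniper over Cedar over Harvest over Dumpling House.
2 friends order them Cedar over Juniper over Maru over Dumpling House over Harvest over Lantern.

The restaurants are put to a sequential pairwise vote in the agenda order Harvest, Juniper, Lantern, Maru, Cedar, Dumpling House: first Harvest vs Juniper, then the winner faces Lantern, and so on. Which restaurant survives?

Round 1: Harvest vs Juniper — 2–7, Juniper advances.
Round 2: Juniper vs Lantern — 4–5, Lantern advances.
Round 3: Lantern vs Maru — 3–6, Maru advances.
Round 4: Maru vs Cedar — 6–3, Maru advances.
Round 5: Maru vs Dumpling House — 7–2, Maru advances.
Maru survives the agenda.

Maru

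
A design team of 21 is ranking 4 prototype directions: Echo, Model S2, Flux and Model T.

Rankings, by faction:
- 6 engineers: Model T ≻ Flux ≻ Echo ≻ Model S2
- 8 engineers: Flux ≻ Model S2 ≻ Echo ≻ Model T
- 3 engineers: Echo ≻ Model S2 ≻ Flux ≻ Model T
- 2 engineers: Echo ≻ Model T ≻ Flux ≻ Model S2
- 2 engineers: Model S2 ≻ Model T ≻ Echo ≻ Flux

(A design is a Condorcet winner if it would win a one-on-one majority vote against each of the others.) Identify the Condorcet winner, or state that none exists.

Flux

Head-to-head results (21 engineers):
Echo vs Model S2: 11 to 10, Echo.
Echo vs Flux: 3+2+2 = 7 for Echo, 14 for Flux — Flux by 14–7.
Echo vs Model T: Echo is ranked higher on 8+3+2 = 13 ballots, Model T on 8. Echo wins 13–8.
Model S2 vs Flux: Model S2 preferred on 3+2 = 5 ballots; Flux wins 16–5.
Model S2 vs Model T: Model S2 preferred on 8+3+2 = 13 ballots; Model S2 wins 13–8.
Flux vs Model T: 8+3 = 11 for Flux, 10 for Model T — Flux by 11–10.
Flux wins every pairwise contest, so Flux is the Condorcet winner.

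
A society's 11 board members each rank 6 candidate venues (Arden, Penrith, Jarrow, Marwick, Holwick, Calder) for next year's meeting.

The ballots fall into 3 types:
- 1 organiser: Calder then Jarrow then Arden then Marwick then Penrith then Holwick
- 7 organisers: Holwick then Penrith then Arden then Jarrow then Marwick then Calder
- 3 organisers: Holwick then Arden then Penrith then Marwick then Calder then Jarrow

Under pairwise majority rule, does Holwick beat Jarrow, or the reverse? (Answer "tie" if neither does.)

Ballots ranking Holwick above Jarrow: 7 + 3 = 10.
Ballots ranking Jarrow above Holwick: 11 − 10 = 1.
Holwick wins the head-to-head 10–1.

Holwick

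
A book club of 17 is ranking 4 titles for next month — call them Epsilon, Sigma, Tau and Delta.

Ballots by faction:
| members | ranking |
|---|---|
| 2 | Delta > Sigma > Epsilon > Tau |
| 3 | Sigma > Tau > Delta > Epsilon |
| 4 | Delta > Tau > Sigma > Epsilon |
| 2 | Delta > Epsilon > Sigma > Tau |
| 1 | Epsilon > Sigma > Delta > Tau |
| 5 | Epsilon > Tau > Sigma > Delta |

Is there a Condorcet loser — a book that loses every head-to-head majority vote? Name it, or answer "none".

Pairwise majorities:
Epsilon vs Sigma: 8 to 9, Sigma.
Epsilon–Tau: Epsilon 10–7.
Epsilon vs Delta: Delta wins 11–6.
Sigma vs Tau: Tau, 9–8.
Sigma vs Delta: Sigma wins 9–8.
Tau vs Delta: Delta, 9–8.
Each book has at least one pairwise win (Epsilon beats Tau; Sigma beats Epsilon; Tau beats Sigma; Delta beats Epsilon) — no Condorcet loser.

none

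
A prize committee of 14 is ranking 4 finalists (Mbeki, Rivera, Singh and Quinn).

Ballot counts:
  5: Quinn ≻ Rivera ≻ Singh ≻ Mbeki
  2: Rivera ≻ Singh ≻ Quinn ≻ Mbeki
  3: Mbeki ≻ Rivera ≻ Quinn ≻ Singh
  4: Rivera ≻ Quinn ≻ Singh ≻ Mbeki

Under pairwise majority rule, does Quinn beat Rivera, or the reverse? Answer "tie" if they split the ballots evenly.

Ballots ranking Quinn above Rivera: 5.
Ballots ranking Rivera above Quinn: 14 − 5 = 9.
Rivera wins the head-to-head 9–5.

Rivera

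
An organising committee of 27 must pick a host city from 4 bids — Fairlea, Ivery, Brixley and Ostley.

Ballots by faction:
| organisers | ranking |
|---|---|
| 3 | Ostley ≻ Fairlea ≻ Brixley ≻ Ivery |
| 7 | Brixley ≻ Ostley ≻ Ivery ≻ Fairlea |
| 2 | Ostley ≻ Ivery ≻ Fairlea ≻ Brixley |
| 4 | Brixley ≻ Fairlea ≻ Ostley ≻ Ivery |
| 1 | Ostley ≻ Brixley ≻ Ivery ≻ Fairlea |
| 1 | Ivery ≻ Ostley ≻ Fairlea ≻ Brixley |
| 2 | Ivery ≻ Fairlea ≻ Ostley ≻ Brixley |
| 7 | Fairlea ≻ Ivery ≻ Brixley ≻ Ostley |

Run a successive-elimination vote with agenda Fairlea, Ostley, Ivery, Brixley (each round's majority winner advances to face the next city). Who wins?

Round 1: Fairlea vs Ostley — 13–14, Ostley advances.
Round 2: Ostley vs Ivery — 17–10, Ostley advances.
Round 3: Ostley vs Brixley — 9–18, Brixley advances.
Brixley survives the agenda.

Brixley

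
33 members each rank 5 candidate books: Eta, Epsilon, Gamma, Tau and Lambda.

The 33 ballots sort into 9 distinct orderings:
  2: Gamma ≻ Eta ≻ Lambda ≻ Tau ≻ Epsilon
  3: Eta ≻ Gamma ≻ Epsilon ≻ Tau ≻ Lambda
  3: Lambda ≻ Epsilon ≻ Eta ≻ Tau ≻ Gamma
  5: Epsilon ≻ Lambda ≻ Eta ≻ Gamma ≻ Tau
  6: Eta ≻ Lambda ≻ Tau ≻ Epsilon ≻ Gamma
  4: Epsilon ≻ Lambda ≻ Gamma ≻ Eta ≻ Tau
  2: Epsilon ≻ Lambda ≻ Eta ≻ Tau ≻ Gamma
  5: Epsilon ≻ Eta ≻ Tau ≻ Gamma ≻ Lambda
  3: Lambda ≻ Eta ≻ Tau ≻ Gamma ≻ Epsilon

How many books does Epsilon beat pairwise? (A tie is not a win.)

4

Epsilon against each rival (33 members):
Epsilon–Eta: Epsilon 19–14.
Epsilon vs Gamma: 3+5+6+4+2+5 = 25 for Epsilon, 8 for Gamma — Epsilon by 25–8.
Epsilon vs Tau: Epsilon, 22–11.
Epsilon vs Lambda: Epsilon wins 19–14.
Epsilon beats Eta, Gamma, Tau, Lambda — 4 pairwise wins.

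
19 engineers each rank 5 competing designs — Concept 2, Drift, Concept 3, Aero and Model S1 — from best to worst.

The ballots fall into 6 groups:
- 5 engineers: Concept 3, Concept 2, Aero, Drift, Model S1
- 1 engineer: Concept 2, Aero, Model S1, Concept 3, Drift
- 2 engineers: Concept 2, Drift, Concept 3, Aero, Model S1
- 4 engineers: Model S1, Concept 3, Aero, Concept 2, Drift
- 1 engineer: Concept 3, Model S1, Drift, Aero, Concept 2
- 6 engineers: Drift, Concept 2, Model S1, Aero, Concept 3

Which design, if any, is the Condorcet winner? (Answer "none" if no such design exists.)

Check each pair by majority over 19 ballots:
Concept 2–Drift: Concept 2 12–7.
Concept 2 vs Concept 3: Concept 3 wins 10–9.
Concept 2–Aero: Concept 2 14–5.
Concept 2 vs Model S1: Concept 2 wins 14–5.
Drift vs Concept 3: Concept 3 wins 11–8.
Drift vs Aero: Aero wins 10–9.
Drift vs Model S1: Drift, 13–6.
Concept 3 vs Aero: Concept 3, 12–7.
Concept 3–Model S1: Model S1 11–8.
Aero–Model S1: Model S1 11–8.
No design is unbeaten: Concept 2 loses to Concept 3; Drift loses to Concept 2; Concept 3 loses to Model S1; Aero loses to Concept 2; Model S1 loses to Concept 2. In particular Concept 2 > Model S1 > Concept 3 > Concept 2 is a majority cycle — no Condorcet winner exists.

none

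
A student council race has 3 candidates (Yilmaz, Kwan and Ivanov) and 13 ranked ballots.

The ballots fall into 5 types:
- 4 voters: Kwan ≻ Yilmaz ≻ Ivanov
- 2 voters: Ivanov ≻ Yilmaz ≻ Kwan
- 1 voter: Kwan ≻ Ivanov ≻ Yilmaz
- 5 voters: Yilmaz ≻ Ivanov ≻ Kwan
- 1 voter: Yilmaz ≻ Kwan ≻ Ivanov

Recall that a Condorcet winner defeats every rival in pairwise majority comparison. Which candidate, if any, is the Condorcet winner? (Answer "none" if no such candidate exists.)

Yilmaz

Pairwise majorities:
Yilmaz vs Kwan: Yilmaz, 8–5.
Yilmaz vs Ivanov: 4+5+1 = 10 for Yilmaz, 3 for Ivanov — Yilmaz by 10–3.
Kwan–Ivanov: Ivanov 7–6.
Yilmaz beats each of Kwan, Ivanov — Yilmaz is the Condorcet winner.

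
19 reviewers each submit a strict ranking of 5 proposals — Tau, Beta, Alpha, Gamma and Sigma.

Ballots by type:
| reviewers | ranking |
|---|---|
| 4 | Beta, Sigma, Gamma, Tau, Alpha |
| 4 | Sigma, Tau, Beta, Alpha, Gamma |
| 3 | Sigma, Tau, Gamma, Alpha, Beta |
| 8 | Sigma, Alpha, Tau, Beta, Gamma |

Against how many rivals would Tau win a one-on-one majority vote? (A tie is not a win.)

Tau against each rival (19 reviewers):
Tau vs Beta: Tau preferred on 4+3+8 = 15 ballots; Tau wins 15–4.
Tau vs Alpha: Tau, 11–8.
Tau–Gamma: Tau 15–4.
Tau–Sigma: Sigma 19–0.
Tau beats Beta, Alpha, Gamma; loses to Sigma — 3 pairwise wins.

3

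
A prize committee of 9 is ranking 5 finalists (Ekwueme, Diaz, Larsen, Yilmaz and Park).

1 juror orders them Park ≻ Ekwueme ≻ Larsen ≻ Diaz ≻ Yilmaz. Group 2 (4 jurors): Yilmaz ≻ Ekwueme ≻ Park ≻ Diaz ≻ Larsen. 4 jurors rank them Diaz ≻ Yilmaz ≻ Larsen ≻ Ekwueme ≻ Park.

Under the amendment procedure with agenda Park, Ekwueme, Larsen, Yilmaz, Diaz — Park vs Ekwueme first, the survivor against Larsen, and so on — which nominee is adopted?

Diaz

Round 1: Park vs Ekwueme — 1–8, Ekwueme advances.
Round 2: Ekwueme vs Larsen — 5–4, Ekwueme advances.
Round 3: Ekwueme vs Yilmaz — 1–8, Yilmaz advances.
Round 4: Yilmaz vs Diaz — 4–5, Diaz advances.
The agenda winner is Diaz.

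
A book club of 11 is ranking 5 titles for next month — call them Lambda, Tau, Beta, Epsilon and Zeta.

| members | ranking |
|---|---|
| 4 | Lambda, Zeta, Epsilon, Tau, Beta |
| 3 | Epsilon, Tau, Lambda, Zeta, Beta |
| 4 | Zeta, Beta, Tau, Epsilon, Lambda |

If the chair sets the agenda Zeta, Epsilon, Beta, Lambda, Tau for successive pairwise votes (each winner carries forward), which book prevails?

Tau

Round 1: Zeta vs Epsilon — 8–3, Zeta advances.
Round 2: Zeta vs Beta — 11–0, Zeta advances.
Round 3: Zeta vs Lambda — 4–7, Lambda advances.
Round 4: Lambda vs Tau — 4–7, Tau advances.
Tau survives the agenda.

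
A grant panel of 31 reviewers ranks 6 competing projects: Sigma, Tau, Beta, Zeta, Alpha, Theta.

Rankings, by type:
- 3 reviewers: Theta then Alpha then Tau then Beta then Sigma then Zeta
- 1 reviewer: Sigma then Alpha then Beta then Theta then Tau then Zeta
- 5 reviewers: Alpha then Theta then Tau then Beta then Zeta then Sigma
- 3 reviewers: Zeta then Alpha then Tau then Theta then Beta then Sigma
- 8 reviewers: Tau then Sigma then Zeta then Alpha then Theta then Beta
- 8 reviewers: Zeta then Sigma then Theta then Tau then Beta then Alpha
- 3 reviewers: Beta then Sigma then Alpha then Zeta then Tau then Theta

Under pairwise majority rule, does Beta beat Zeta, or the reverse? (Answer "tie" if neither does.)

Ballots ranking Beta above Zeta: 3 + 1 + 5 + 3 = 12.
Ballots ranking Zeta above Beta: 31 − 12 = 19.
Zeta wins the head-to-head 19–12.

Zeta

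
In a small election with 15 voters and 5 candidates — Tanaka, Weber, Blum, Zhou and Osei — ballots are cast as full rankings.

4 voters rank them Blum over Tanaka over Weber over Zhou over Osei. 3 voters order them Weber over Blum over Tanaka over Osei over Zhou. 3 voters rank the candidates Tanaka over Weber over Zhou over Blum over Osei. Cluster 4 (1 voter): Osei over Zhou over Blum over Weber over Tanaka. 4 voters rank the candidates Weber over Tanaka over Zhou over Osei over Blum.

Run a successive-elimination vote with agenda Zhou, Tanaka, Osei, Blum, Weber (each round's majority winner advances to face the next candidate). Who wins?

Weber

Round 1: Zhou vs Tanaka — 1–14, Tanaka advances.
Round 2: Tanaka vs Osei — 14–1, Tanaka advances.
Round 3: Tanaka vs Blum — 7–8, Blum advances.
Round 4: Blum vs Weber — 5–10, Weber advances.
Weber survives the agenda.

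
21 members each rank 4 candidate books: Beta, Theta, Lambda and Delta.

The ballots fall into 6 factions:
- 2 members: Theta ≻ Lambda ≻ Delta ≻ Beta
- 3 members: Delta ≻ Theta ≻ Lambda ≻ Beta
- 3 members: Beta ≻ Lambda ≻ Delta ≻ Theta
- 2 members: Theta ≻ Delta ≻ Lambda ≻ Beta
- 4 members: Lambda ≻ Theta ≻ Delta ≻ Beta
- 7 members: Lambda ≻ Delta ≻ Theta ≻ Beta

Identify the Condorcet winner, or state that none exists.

Lambda

Head-to-head results (21 members):
Beta–Theta: Theta 18–3.
Beta vs Lambda: Lambda, 18–3.
Beta vs Delta: Delta wins 18–3.
Theta vs Lambda: Lambda, 14–7.
Theta vs Delta: Delta, 13–8.
Lambda vs Delta: Lambda wins 16–5.
Lambda beats each of Beta, Theta, Delta — Lambda is the Condorcet winner.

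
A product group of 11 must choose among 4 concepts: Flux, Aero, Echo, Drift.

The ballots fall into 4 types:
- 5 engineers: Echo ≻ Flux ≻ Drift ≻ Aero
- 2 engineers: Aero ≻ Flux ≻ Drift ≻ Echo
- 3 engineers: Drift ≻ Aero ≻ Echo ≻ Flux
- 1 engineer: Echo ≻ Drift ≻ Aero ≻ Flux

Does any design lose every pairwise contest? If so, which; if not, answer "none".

none

Pairwise majorities:
Flux–Aero: Aero 6–5.
Flux vs Echo: Flux is ranked higher on 2 ballots, Echo on 9. Echo wins 9–2.
Flux–Drift: Flux 7–4.
Aero–Echo: Echo 6–5.
Aero vs Drift: 2 for Aero, 9 for Drift — Drift by 9–2.
Echo vs Drift: Echo is ranked higher on 5+1 = 6 ballots, Drift on 5. Echo wins 6–5.
Every design wins at least one matchup (Flux beats Drift; Aero beats Flux; Echo beats Flux; Drift beats Aero), so there is no Condorcet loser.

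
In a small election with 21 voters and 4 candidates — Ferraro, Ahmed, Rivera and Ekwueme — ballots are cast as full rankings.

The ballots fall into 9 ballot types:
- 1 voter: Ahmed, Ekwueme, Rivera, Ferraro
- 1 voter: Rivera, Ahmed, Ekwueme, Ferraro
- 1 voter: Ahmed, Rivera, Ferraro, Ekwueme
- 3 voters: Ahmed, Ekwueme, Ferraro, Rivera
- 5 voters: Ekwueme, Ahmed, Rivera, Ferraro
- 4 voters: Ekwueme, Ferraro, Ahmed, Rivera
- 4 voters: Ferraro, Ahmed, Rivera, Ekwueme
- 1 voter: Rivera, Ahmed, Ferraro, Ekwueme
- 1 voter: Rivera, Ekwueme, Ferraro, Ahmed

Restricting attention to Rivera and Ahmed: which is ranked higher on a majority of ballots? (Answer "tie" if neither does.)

Ahmed

Ballots ranking Rivera above Ahmed: 1 + 1 + 1 = 3.
Ballots ranking Ahmed above Rivera: 21 − 3 = 18.
Ahmed wins the head-to-head 18–3.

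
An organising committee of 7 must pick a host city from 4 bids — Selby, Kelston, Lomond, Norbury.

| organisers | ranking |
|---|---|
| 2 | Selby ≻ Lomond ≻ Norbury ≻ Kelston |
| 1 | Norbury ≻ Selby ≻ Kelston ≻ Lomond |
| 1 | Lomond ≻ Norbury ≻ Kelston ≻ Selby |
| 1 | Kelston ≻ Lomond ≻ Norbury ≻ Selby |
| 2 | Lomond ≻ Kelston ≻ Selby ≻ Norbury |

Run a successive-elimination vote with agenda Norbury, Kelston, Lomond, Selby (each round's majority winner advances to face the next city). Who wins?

Round 1: Norbury vs Kelston — 4–3, Norbury advances.
Round 2: Norbury vs Lomond — 1–6, Lomond advances.
Round 3: Lomond vs Selby — 4–3, Lomond advances.
Lomond survives the agenda.

Lomond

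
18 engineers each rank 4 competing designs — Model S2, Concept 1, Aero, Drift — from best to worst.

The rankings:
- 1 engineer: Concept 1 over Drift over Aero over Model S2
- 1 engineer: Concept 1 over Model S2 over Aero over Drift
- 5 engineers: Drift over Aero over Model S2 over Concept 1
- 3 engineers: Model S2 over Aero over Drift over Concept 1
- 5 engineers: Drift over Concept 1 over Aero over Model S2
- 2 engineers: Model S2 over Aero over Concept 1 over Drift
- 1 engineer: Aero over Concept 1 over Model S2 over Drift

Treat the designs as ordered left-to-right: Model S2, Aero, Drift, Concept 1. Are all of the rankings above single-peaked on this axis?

no

Axis positions: Model S2=1, Aero=2, Drift=3, Concept 1=4.
Bloc 1 (peak Concept 1 at position 4): ranking walks positions 4-3-2-1, expanding outward from the peak — single-peaked.
Bloc 2: ranking walks positions 4-1-2-3; Model S2 is ranked above Drift even though Drift lies between Model S2 and the peak Concept 1 on the axis — preferences dip and rise again. Not single-peaked.
Bloc 3 (peak Drift at position 3): ranking walks positions 3-2-1-4, expanding outward from the peak — single-peaked.
Bloc 4 (peak Model S2 at position 1): ranking walks positions 1-2-3-4, expanding outward from the peak — single-peaked.
Bloc 5 (peak Drift at position 3): ranking walks positions 3-4-2-1, expanding outward from the peak — single-peaked.
Bloc 6: ranking walks positions 1-2-4-3; Concept 1 is ranked above Drift even though Drift lies between Concept 1 and the peak Model S2 on the axis — preferences dip and rise again. Not single-peaked.
Bloc 7: ranking walks positions 2-4-1-3; Concept 1 is ranked above Drift even though Drift lies between Concept 1 and the peak Aero on the axis — preferences dip and rise again. Not single-peaked.
Bloc 2 violates single-peakedness, so the profile is not single-peaked on this axis.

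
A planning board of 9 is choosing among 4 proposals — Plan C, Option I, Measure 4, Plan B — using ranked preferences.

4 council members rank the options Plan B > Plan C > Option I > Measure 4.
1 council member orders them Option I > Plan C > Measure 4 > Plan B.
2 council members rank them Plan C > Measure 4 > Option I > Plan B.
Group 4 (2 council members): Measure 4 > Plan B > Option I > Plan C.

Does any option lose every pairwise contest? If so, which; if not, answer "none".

Pairwise majorities:
Plan C vs Option I: Plan C, 6–3.
Plan C vs Measure 4: Plan C wins 7–2.
Plan C–Plan B: Plan B 6–3.
Option I–Measure 4: Option I 5–4.
Option I vs Plan B: Plan B wins 6–3.
Measure 4 vs Plan B: 1+2+2 = 5 for Measure 4, 4 for Plan B — Measure 4 by 5–4.
No option is winless: Plan C beats Option I; Option I beats Measure 4; Measure 4 beats Plan B; Plan B beats Plan C. There is no Condorcet loser.

none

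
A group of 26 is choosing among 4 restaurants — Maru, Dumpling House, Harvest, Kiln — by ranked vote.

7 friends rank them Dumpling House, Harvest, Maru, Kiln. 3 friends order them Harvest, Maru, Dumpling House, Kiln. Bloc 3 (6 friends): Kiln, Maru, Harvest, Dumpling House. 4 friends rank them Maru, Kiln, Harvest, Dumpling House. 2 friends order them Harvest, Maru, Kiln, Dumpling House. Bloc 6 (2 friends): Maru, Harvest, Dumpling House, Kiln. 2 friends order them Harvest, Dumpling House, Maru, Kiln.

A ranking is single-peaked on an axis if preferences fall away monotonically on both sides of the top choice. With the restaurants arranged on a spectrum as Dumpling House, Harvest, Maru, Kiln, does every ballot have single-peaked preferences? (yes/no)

yes

Axis positions: Dumpling House=1, Harvest=2, Maru=3, Kiln=4.
Bloc 1 (peak Dumpling House at position 1): ranking walks positions 1-2-3-4, expanding outward from the peak — single-peaked.
Bloc 2 (peak Harvest at position 2): ranking walks positions 2-3-1-4, expanding outward from the peak — single-peaked.
Bloc 3 (peak Kiln at position 4): ranking walks positions 4-3-2-1, expanding outward from the peak — single-peaked.
Bloc 4 (peak Maru at position 3): ranking walks positions 3-4-2-1, expanding outward from the peak — single-peaked.
Bloc 5 (peak Harvest at position 2): ranking walks positions 2-3-4-1, expanding outward from the peak — single-peaked.
Bloc 6 (peak Maru at position 3): ranking walks positions 3-2-1-4, expanding outward from the peak — single-peaked.
Bloc 7 (peak Harvest at position 2): ranking walks positions 2-1-3-4, expanding outward from the peak — single-peaked.
Every ranking is single-peaked on this axis.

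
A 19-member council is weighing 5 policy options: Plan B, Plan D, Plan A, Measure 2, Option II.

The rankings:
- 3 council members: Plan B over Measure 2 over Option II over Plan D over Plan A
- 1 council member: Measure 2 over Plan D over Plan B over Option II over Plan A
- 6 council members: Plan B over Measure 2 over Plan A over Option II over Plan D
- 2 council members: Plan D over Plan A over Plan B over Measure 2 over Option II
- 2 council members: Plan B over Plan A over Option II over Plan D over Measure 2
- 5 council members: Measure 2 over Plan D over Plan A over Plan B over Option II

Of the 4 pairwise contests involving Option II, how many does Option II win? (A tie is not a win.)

1

Option II against each rival (19 council members):
Option II vs Plan B: Plan B, 19–0.
Option II vs Plan D: 11 to 8, Option II.
Option II vs Plan A: Option II is ranked higher on 3+1 = 4 ballots, Plan A on 15. Plan A wins 15–4.
Option II–Measure 2: Measure 2 17–2.
Option II beats Plan D; loses to Plan B, Plan A, Measure 2 — 1 pairwise win.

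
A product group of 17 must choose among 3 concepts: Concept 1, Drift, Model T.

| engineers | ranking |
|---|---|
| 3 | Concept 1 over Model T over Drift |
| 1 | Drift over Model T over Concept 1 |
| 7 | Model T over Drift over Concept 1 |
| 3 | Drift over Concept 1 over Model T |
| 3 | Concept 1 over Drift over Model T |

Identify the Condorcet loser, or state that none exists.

none

Head-to-head results (17 engineers):
Concept 1 vs Drift: Concept 1 is ranked higher on 3+3 = 6 ballots, Drift on 11. Drift wins 11–6.
Concept 1 vs Model T: 9 to 8, Concept 1.
Drift vs Model T: Drift preferred on 1+3+3 = 7 ballots; Model T wins 10–7.
No design is winless: Concept 1 beats Model T; Drift beats Concept 1; Model T beats Drift. There is no Condorcet loser.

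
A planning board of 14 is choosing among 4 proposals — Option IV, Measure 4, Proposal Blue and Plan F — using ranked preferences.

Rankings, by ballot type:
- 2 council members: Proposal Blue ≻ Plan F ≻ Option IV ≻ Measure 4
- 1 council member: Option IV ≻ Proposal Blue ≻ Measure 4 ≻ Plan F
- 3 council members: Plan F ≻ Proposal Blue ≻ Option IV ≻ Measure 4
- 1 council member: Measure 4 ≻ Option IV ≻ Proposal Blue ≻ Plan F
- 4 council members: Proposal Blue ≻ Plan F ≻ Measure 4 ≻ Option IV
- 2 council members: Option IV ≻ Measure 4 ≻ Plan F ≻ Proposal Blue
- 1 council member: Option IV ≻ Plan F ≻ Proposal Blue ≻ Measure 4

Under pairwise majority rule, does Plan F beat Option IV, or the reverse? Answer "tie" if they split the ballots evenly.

Plan F

Ballots ranking Plan F above Option IV: 2 + 3 + 4 = 9.
Ballots ranking Option IV above Plan F: 14 − 9 = 5.
Plan F wins the head-to-head 9–5.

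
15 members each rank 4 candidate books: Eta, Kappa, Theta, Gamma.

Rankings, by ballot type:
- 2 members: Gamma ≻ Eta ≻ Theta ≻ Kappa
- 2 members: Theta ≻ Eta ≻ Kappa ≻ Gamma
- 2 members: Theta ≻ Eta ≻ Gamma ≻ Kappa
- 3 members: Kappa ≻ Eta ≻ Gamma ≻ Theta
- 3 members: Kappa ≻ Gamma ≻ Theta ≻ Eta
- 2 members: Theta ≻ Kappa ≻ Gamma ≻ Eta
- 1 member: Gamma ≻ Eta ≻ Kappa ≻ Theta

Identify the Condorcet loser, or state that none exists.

Eta

Pairwise majorities:
Eta vs Kappa: 7 to 8, Kappa.
Eta vs Theta: Theta, 9–6.
Eta vs Gamma: 7 to 8, Gamma.
Kappa vs Theta: Theta, 8–7.
Kappa–Gamma: Kappa 10–5.
Theta–Gamma: Gamma 9–6.
Only Eta has no wins; Eta is the Condorcet loser.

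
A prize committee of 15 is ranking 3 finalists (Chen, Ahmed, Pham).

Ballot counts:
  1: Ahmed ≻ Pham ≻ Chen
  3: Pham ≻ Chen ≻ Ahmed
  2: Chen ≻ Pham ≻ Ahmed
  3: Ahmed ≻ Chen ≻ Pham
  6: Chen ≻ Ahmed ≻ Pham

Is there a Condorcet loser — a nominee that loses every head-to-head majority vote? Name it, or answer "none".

Pham

Pairwise majorities:
Chen vs Ahmed: 3+2+6 = 11 for Chen, 4 for Ahmed — Chen by 11–4.
Chen vs Pham: 2+3+6 = 11 for Chen, 4 for Pham — Chen by 11–4.
Ahmed vs Pham: Ahmed wins 10–5.
Pham is beaten in every head-to-head and is the Condorcet loser.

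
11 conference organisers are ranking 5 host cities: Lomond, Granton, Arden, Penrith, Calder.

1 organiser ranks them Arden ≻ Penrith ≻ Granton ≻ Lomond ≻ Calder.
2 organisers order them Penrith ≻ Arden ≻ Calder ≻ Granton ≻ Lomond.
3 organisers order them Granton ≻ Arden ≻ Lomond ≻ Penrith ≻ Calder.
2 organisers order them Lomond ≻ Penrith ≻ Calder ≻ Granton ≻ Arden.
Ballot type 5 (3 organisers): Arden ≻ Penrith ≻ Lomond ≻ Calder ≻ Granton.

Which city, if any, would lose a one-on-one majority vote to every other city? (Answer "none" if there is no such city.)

Head-to-head results (11 organisers):
Lomond vs Granton: Lomond preferred on 2+3 = 5 ballots; Granton wins 6–5.
Lomond vs Arden: Arden wins 9–2.
Lomond vs Penrith: 3+2 = 5 for Lomond, 6 for Penrith — Penrith by 6–5.
Lomond vs Calder: Lomond is ranked higher on 1+3+2+3 = 9 ballots, Calder on 2. Lomond wins 9–2.
Granton–Arden: Arden 6–5.
Granton vs Penrith: Penrith wins 8–3.
Granton vs Calder: Granton preferred on 1+3 = 4 ballots; Calder wins 7–4.
Arden vs Penrith: Arden, 7–4.
Arden vs Calder: 9 to 2, Arden.
Penrith vs Calder: Penrith, 11–0.
Each city has at least one pairwise win (Lomond beats Calder; Granton beats Lomond; Arden beats Lomond; Penrith beats Lomond; Calder beats Granton) — no Condorcet loser.

none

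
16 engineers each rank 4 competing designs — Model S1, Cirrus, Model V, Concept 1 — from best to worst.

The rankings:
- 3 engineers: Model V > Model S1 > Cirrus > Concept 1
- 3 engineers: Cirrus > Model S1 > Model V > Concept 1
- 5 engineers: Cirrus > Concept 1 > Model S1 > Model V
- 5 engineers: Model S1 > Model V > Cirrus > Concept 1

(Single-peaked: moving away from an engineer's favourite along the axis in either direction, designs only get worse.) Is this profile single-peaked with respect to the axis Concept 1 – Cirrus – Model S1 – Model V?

yes

Axis positions: Concept 1=1, Cirrus=2, Model S1=3, Model V=4.
Cluster 1 (peak Model V at position 4): ranking walks positions 4-3-2-1, expanding outward from the peak — single-peaked.
Cluster 2 (peak Cirrus at position 2): ranking walks positions 2-3-4-1, expanding outward from the peak — single-peaked.
Cluster 3 (peak Cirrus at position 2): ranking walks positions 2-1-3-4, expanding outward from the peak — single-peaked.
Cluster 4 (peak Model S1 at position 3): ranking walks positions 3-4-2-1, expanding outward from the peak — single-peaked.
Every ranking is single-peaked on this axis.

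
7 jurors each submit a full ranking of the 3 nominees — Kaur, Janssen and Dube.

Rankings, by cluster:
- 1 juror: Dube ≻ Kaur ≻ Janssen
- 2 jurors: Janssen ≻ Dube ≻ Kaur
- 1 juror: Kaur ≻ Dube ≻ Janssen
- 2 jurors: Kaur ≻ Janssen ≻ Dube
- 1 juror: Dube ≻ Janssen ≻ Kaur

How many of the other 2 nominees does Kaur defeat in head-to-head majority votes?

1

Kaur against each rival (7 jurors):
Kaur vs Janssen: Kaur is ranked higher on 1+1+2 = 4 ballots, Janssen on 3. Kaur wins 4–3.
Kaur vs Dube: Dube, 4–3.
Kaur beats Janssen; loses to Dube — 1 pairwise win.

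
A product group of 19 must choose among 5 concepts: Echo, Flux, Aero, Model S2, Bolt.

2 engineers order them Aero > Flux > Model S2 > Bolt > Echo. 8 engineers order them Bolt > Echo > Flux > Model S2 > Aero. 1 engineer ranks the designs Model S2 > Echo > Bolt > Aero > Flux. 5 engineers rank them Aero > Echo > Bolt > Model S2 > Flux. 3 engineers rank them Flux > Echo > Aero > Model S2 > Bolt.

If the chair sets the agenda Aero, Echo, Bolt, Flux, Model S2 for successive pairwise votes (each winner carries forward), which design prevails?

Bolt

Round 1: Aero vs Echo — 7–12, Echo advances.
Round 2: Echo vs Bolt — 9–10, Bolt advances.
Round 3: Bolt vs Flux — 14–5, Bolt advances.
Round 4: Bolt vs Model S2 — 13–6, Bolt advances.
Bolt survives the agenda.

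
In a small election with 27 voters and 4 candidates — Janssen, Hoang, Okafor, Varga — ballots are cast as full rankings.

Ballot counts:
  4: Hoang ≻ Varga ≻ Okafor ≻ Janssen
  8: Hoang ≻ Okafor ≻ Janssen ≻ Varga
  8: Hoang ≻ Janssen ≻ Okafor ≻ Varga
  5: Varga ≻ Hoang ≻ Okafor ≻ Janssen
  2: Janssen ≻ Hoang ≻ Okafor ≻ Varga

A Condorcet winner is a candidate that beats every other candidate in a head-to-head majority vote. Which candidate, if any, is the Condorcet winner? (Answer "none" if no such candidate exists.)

Pairwise majorities:
Janssen vs Hoang: Janssen is ranked higher on 2 ballots, Hoang on 25. Hoang wins 25–2.
Janssen vs Okafor: 8+2 = 10 for Janssen, 17 for Okafor — Okafor by 17–10.
Janssen vs Varga: 8+8+2 = 18 for Janssen, 9 for Varga — Janssen by 18–9.
Hoang vs Okafor: Hoang preferred on 4+8+8+5+2 = 27 ballots; Hoang wins 27–0.
Hoang vs Varga: 22 to 5, Hoang.
Okafor vs Varga: Okafor preferred on 8+8+2 = 18 ballots; Okafor wins 18–9.
Hoang defeats every rival head-to-head and is the Condorcet winner.

Hoang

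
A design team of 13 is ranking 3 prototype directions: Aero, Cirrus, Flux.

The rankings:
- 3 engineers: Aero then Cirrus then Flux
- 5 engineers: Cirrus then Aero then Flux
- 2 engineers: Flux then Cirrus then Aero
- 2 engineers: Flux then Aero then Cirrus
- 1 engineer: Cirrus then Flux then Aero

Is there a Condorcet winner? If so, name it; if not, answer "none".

Pairwise majorities:
Aero vs Cirrus: Cirrus, 8–5.
Aero vs Flux: Aero preferred on 3+5 = 8 ballots; Aero wins 8–5.
Cirrus–Flux: Cirrus 9–4.
Cirrus defeats every rival head-to-head and is the Condorcet winner.

Cirrus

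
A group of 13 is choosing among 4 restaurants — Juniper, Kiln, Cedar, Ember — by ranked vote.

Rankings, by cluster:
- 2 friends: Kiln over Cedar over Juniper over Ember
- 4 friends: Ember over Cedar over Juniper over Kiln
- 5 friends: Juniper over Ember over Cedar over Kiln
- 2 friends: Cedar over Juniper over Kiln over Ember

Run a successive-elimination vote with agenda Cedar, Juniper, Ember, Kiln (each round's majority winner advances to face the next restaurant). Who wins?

Ember

Round 1: Cedar vs Juniper — 8–5, Cedar advances.
Round 2: Cedar vs Ember — 4–9, Ember advances.
Round 3: Ember vs Kiln — 9–4, Ember advances.
Ember survives the agenda.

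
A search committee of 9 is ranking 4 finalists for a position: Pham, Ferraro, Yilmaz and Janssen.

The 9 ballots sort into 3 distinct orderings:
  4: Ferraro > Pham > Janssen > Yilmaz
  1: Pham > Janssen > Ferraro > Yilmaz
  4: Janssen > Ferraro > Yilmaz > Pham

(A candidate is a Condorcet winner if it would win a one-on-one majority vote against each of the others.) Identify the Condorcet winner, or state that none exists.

none

Head-to-head results (9 committee members):
Pham vs Ferraro: Ferraro wins 8–1.
Pham–Yilmaz: Pham 5–4.
Pham–Janssen: Pham 5–4.
Ferraro vs Yilmaz: Ferraro wins 9–0.
Ferraro vs Janssen: Janssen, 5–4.
Yilmaz–Janssen: Janssen 9–0.
No candidate is unbeaten: Pham loses to Ferraro; Ferraro loses to Janssen; Yilmaz loses to Pham; Janssen loses to Pham. In particular Pham > Janssen > Ferraro > Pham is a majority cycle — no Condorcet winner exists.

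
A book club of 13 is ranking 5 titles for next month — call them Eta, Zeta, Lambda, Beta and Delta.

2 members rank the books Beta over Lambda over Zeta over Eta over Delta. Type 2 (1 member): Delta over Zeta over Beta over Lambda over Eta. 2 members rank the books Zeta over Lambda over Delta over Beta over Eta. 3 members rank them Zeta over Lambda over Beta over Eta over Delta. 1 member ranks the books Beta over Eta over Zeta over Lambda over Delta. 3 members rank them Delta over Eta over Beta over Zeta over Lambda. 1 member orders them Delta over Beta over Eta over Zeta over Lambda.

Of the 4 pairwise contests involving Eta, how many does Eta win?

Eta against each rival (13 members):
Eta vs Zeta: Zeta wins 8–5.
Eta vs Lambda: Eta is ranked higher on 1+3+1 = 5 ballots, Lambda on 8. Lambda wins 8–5.
Eta–Beta: Beta 10–3.
Eta vs Delta: 2+3+1 = 6 for Eta, 7 for Delta — Delta by 7–6.
Eta beats no one; loses to Zeta, Lambda, Beta, Delta — 0 pairwise wins.

0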